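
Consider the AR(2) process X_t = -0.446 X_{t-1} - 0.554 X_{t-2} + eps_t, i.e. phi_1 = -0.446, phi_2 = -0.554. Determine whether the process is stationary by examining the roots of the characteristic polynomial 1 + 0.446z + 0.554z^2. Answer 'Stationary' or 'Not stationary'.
\text{Stationary}

The AR(p) characteristic polynomial is P(z) = 1 + 0.446z + 0.554z^2.
Stationarity requires all roots to lie outside the unit circle, i.e. |z| > 1 for every root.
Set 1 + (0.446) z + (0.554) z^2 = 0, i.e. a z^2 + b z + c = 0 with a = 0.554, b = 0.446, c = 1.
Discriminant D = b^2 - 4ac = (0.446)^2 - 4*(0.554)*1 = 0.198916 - (2.216) = -2.017084.
D < 0, so the roots are the complex-conjugate pair z = (-b +/- i sqrt(-D)) / (2a) = -0.4025 +/- 1.2818i.
For a conjugate pair |z|^2 = z * conj(z) = (product of roots) = c/a = 1/(0.554) = 1.805054, so |z| = sqrt(1.805054) = 1.3435 for both roots.
Moduli of all roots: 1.3435, 1.3435.
All moduli strictly greater than 1? Yes.
Verdict: Stationary.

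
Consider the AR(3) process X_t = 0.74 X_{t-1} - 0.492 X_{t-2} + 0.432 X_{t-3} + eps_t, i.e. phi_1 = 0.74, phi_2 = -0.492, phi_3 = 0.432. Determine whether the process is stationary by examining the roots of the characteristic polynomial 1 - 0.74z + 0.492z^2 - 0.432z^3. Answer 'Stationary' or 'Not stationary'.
\text{Stationary}

The AR(p) characteristic polynomial is P(z) = 1 - 0.74z + 0.492z^2 - 0.432z^3.
Stationarity requires all roots to lie outside the unit circle, i.e. |z| > 1 for every root.
Degree 3: look for a simple real root z0 first, then factor out (1 - z/z0) and solve the remaining quadratic.
Testing z0 = 1.25: P(1.25) = 1 + (-0.74)(1.25) + (0.492)(1.25)^2 + (-0.432)(1.25)^3
  = 1 + (-0.925) + (0.76875) + (-0.84375) = 0.  So z_0 = 1.25 is a root, |z_0| = 1.25.
Divide out the factor (1 - 0.8 z) = (1 - z/z0) (since 1/z0 = 0.8):
  P(z) = (1 - 0.8 z)(1 + (0.06) z + (0.54) z^2)
  [check: z-coef 0.06 - (0.8) = -0.74; z^2-coef 0.54 - (0.8)(0.06) = 0.492; z^3-coef -(0.8)(0.54) = -0.432.]
Remaining roots from the quadratic factor 1 + (0.06) z + (0.54) z^2:
  Set 1 + (0.06) z + (0.54) z^2 = 0, i.e. a z^2 + b z + c = 0 with a = 0.54, b = 0.06, c = 1.
  Discriminant D = b^2 - 4ac = (0.06)^2 - 4*(0.54)*1 = 0.0036 - (2.16) = -2.1564.
  D < 0, so the roots are the complex-conjugate pair z = (-b +/- i sqrt(-D)) / (2a) = -0.0556 +/- 1.3597i.
  For a conjugate pair |z|^2 = z * conj(z) = (product of roots) = c/a = 1/(0.54) = 1.851852, so |z| = sqrt(1.851852) = 1.3608 for both roots.
Moduli of all roots: 1.2500, 1.3608, 1.3608.
All moduli strictly greater than 1? Yes.
Verdict: Stationary.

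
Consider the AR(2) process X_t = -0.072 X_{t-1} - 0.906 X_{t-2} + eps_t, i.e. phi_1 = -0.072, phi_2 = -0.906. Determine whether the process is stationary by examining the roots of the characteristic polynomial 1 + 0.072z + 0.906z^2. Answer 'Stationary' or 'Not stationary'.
\text{Stationary}

The AR(p) characteristic polynomial is P(z) = 1 + 0.072z + 0.906z^2.
Stationarity requires all roots to lie outside the unit circle, i.e. |z| > 1 for every root.
Set 1 + (0.072) z + (0.906) z^2 = 0, i.e. a z^2 + b z + c = 0 with a = 0.906, b = 0.072, c = 1.
Discriminant D = b^2 - 4ac = (0.072)^2 - 4*(0.906)*1 = 0.005184 - (3.624) = -3.618816.
D < 0, so the roots are the complex-conjugate pair z = (-b +/- i sqrt(-D)) / (2a) = -0.0397 +/- 1.0498i.
For a conjugate pair |z|^2 = z * conj(z) = (product of roots) = c/a = 1/(0.906) = 1.103753, so |z| = sqrt(1.103753) = 1.0506 for both roots.
Moduli of all roots: 1.0506, 1.0506.
All moduli strictly greater than 1? Yes.
Verdict: Stationary.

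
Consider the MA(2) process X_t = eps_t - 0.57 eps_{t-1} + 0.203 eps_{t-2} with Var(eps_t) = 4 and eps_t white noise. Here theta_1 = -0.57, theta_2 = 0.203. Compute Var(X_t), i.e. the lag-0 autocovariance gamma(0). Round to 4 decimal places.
\gamma(0) = 5.4644

For an MA(q) process X_t = eps_t + sum_i theta_i eps_{t-i} with
Var(eps_t) = sigma^2, the variance is
  gamma(0) = sigma^2 * (1 + sum_i theta_i^2).
  sum_i theta_i^2 = (-0.57)^2 + (0.203)^2 = 0.3249 + 0.041209 = 0.366109.
  gamma(0) = 4 * (1 + 0.366109) = 4 * 1.366109 = 5.464436, which rounds to 5.4644.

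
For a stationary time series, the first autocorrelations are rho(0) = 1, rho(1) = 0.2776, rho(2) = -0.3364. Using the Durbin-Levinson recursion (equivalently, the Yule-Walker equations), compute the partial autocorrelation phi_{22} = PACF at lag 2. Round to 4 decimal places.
\phi_{22} = -0.4480

The PACF at lag k is phi_{kk}, the last component of the solution
to the Yule-Walker system G_k phi = r_k where
  (G_k)_{ij} = rho(|i - j|), (r_k)_i = rho(i), i,j = 1..k.
Equivalently, Durbin-Levinson gives phi_{kk} iteratively:
  phi_{11} = rho(1)
  phi_{kk} = [rho(k) - sum_{j=1..k-1} phi_{k-1,j} rho(k-j)]
            / [1 - sum_{j=1..k-1} phi_{k-1,j} rho(j)],
  phi_{k,j} = phi_{k-1,j} - phi_{kk} phi_{k-1,k-j},  j = 1..k-1.
Step k = 1:
  phi_11 = rho(1) = 0.2776.
Step k = 2:
  phi_22 = [rho(2) - phi_11 rho(1)] / [1 - phi_11 rho(1)] = [-0.3364 - (0.2776)(0.2776)] / [1 - (0.2776)(0.2776)]
         = -0.41346176 / 0.92293824 = -0.448.
Therefore phi_{22} = -0.4480.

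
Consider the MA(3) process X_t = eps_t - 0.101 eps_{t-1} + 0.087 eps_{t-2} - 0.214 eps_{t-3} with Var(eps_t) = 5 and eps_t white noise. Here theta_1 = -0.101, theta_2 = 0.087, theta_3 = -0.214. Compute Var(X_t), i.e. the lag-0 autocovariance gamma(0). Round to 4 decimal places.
\gamma(0) = 5.3178

For an MA(q) process X_t = eps_t + sum_i theta_i eps_{t-i} with
Var(eps_t) = sigma^2, the variance is
  gamma(0) = sigma^2 * (1 + sum_i theta_i^2).
  sum_i theta_i^2 = (-0.101)^2 + (0.087)^2 + (-0.214)^2 = 0.010201 + 0.007569 + 0.045796 = 0.063566.
  gamma(0) = 5 * (1 + 0.063566) = 5 * 1.063566 = 5.31783, which rounds to 5.3178.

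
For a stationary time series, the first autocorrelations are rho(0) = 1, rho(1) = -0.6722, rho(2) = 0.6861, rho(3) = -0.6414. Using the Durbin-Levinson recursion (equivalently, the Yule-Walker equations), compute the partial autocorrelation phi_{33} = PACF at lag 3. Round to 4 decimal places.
\phi_{33} = -0.2009

The PACF at lag k is phi_{kk}, the last component of the solution
to the Yule-Walker system G_k phi = r_k where
  (G_k)_{ij} = rho(|i - j|), (r_k)_i = rho(i), i,j = 1..k.
Equivalently, Durbin-Levinson gives phi_{kk} iteratively:
  phi_{11} = rho(1)
  phi_{kk} = [rho(k) - sum_{j=1..k-1} phi_{k-1,j} rho(k-j)]
            / [1 - sum_{j=1..k-1} phi_{k-1,j} rho(j)],
  phi_{k,j} = phi_{k-1,j} - phi_{kk} phi_{k-1,k-j},  j = 1..k-1.
Step k = 1:
  phi_11 = rho(1) = -0.6722.
Step k = 2:
  phi_22 = [rho(2) - phi_11 rho(1)] / [1 - phi_11 rho(1)] = [0.6861 - (-0.6722)(-0.6722)] / [1 - (-0.6722)(-0.6722)]
         = 0.23424716 / 0.54814716 = 0.427344.
  Update: phi_21 = phi_11 - phi_22 phi_11 = -0.6722 - (0.427344)(-0.6722) = -0.38494.
Step k = 3:
  phi_33 = [rho(3) - phi_21 rho(2) - phi_22 rho(1)] / [1 - phi_21 rho(1) - phi_22 rho(2)]
    numerator   = -0.6414 - (-0.38494)(0.6861) - (0.427344)(-0.6722) = -0.09003256
    denominator = 1 - (-0.38494)(-0.6722) - (0.427344)(0.6861) = 0.44804314
  phi_33 = -0.09003256 / 0.44804314 = -0.2009.
Therefore phi_{33} = -0.2009.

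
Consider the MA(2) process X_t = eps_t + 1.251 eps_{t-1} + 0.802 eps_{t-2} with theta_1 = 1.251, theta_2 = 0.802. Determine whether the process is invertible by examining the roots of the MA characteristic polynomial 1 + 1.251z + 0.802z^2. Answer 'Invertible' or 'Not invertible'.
\text{Invertible}

The MA(q) characteristic polynomial is P(z) = 1 + 1.251z + 0.802z^2.
Invertibility requires all roots to lie outside the unit circle, i.e. |z| > 1 for every root.
Set 1 + (1.251) z + (0.802) z^2 = 0, i.e. a z^2 + b z + c = 0 with a = 0.802, b = 1.251, c = 1.
Discriminant D = b^2 - 4ac = (1.251)^2 - 4*(0.802)*1 = 1.565001 - (3.208) = -1.642999.
D < 0, so the roots are the complex-conjugate pair z = (-b +/- i sqrt(-D)) / (2a) = -0.7799 +/- 0.7991i.
For a conjugate pair |z|^2 = z * conj(z) = (product of roots) = c/a = 1/(0.802) = 1.246883, so |z| = sqrt(1.246883) = 1.1166 for both roots.
Moduli of all roots: 1.1166, 1.1166.
All moduli strictly greater than 1? Yes.
Verdict: Invertible.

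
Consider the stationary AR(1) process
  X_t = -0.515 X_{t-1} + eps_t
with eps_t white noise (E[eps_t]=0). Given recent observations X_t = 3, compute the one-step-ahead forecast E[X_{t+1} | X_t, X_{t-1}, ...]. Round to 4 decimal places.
E[X_{t+1} \mid \mathcal F_t] = -1.5450

For an AR(p) model X_t = c + sum_i phi_i X_{t-i} + eps_t, the
one-step-ahead conditional mean is
  E[X_{t+1} | X_t, ...] = c + sum_i phi_i X_{t+1-i}.
Substitute known values:
  E[X_{t+1} | ...] = (-0.515) * (3)
                   = -1.5450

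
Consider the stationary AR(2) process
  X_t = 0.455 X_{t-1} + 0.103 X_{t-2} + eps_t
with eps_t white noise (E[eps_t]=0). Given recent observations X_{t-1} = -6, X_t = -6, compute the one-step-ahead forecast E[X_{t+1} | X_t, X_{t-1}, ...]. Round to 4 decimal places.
E[X_{t+1} \mid \mathcal F_t] = -3.3480

For an AR(p) model X_t = c + sum_i phi_i X_{t-i} + eps_t, the
one-step-ahead conditional mean is
  E[X_{t+1} | X_t, ...] = c + sum_i phi_i X_{t+1-i}.
Substitute known values:
  E[X_{t+1} | ...] = (0.455) * (-6) + (0.103) * (-6)
                   = -3.3480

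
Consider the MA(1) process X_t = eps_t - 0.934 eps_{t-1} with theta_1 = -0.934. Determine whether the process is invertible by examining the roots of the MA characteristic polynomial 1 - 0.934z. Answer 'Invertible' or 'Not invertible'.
\text{Invertible}

The MA(q) characteristic polynomial is P(z) = 1 - 0.934z.
Invertibility requires all roots to lie outside the unit circle, i.e. |z| > 1 for every root.
This is linear in z: 1 + (-0.934) z = 0  =>  z = -1/(-0.934) = 1.070664,  |z| = 1.070664.
Moduli of all roots: 1.0707.
All moduli strictly greater than 1? Yes.
Verdict: Invertible.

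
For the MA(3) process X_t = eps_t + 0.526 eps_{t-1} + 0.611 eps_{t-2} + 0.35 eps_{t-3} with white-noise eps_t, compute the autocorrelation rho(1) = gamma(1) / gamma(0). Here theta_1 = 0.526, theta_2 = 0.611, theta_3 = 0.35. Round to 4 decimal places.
\rho(1) = 0.5987

For an MA(q) process with theta_0 = 1, the autocovariance is
  gamma(k) = sigma^2 * sum_{i=0..q-k} theta_i * theta_{i+k},
and rho(k) = gamma(k) / gamma(0). Sigma^2 cancels.
  numerator   = (1)*(0.526) + (0.526)*(0.611) + (0.611)*(0.35) = 1.061236.
  denominator = (1)^2 + (0.526)^2 + (0.611)^2 + (0.35)^2 = 1.772497.
  rho(1) = 1.061236 / 1.772497 = 0.5987.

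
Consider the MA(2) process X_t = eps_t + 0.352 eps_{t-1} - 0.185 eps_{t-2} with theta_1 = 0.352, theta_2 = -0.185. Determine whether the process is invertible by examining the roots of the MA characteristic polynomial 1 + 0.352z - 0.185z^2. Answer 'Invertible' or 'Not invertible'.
\text{Invertible}

The MA(q) characteristic polynomial is P(z) = 1 + 0.352z - 0.185z^2.
Invertibility requires all roots to lie outside the unit circle, i.e. |z| > 1 for every root.
Set 1 + (0.352) z + (-0.185) z^2 = 0, i.e. a z^2 + b z + c = 0 with a = -0.185, b = 0.352, c = 1.
Discriminant D = b^2 - 4ac = (0.352)^2 - 4*(-0.185)*1 = 0.123904 - (-0.74) = 0.863904.
D >= 0, so the roots are real: z = (-b +/- sqrt(D)) / (2a) = (-0.352 +/- 0.929464) / (-0.37).
  z_1 = (-0.352 + 0.929464) / (-0.37) = -1.5607,   |z_1| = 1.5607.
  z_2 = (-0.352 - 0.929464) / (-0.37) = 3.4634,   |z_2| = 3.4634.
Moduli of all roots: 1.5607, 3.4634.
All moduli strictly greater than 1? Yes.
Verdict: Invertible.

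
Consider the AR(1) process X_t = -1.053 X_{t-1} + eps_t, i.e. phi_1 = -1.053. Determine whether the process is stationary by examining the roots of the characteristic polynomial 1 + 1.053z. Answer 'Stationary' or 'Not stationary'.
\text{Not stationary}

The AR(p) characteristic polynomial is P(z) = 1 + 1.053z.
Stationarity requires all roots to lie outside the unit circle, i.e. |z| > 1 for every root.
This is linear in z: 1 + (1.053) z = 0  =>  z = -1/(1.053) = -0.949668,  |z| = 0.949668.
Moduli of all roots: 0.9497.
All moduli strictly greater than 1? No.
Verdict: Not stationary.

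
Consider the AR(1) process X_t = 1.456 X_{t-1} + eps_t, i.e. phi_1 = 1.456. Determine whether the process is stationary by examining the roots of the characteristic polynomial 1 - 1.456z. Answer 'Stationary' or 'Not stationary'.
\text{Not stationary}

The AR(p) characteristic polynomial is P(z) = 1 - 1.456z.
Stationarity requires all roots to lie outside the unit circle, i.e. |z| > 1 for every root.
This is linear in z: 1 + (-1.456) z = 0  =>  z = -1/(-1.456) = 0.686813,  |z| = 0.686813.
Moduli of all roots: 0.6868.
All moduli strictly greater than 1? No.
Verdict: Not stationary.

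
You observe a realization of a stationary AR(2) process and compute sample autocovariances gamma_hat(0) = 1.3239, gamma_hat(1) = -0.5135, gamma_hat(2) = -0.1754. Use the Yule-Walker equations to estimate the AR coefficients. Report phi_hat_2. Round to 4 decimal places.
\hat\phi_{2} = -0.3330

The Yule-Walker equations for an AR(p) process read, in matrix form,
  Gamma_p phi = r_p,   with   (Gamma_p)_{ij} = gamma(|i - j|),
                       (r_p)_i = gamma(i),   i,j = 1..p.
Substitute the sample gammas (Toeplitz matrix and right-hand side of size 2):
  Gamma_p = [[1.3239, -0.5135], [-0.5135, 1.3239]]
  r_p     = [-0.5135, -0.1754]
Written out:
  1.3239 phi_1 - 0.5135 phi_2 = -0.5135
  -0.5135 phi_1 + 1.3239 phi_2 = -0.1754
Solve by Cramer's rule:
  det = gamma(0)^2 - gamma(1)^2 = (1.3239)^2 - (-0.5135)^2 = 1.75271121 - 0.26368225 = 1.48902896
  phi_hat_1 = [gamma(1) gamma(0) - gamma(1) gamma(2)] / det = [(-0.5135)(1.3239) - (-0.5135)(-0.1754)] / 1.48902896 = -0.76989055 / 1.48902896 = -0.517
  phi_hat_2 = [gamma(0) gamma(2) - gamma(1)^2] / det = [(1.3239)(-0.1754) - (-0.5135)^2] / 1.48902896 = -0.49589431 / 1.48902896 = -0.333
So phi_hat = [-0.5170, -0.3330].
Therefore phi_hat_2 = -0.3330.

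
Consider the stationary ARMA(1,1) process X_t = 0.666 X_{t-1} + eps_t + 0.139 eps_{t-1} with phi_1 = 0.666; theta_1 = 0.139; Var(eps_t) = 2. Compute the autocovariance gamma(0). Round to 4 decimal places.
\gamma(0) = 4.3292

Multiply the model equation by X_{t-k} and take expectations. With theta_0 = psi_0 = 1 and psi_j the MA(infinity) weights, this gives
  gamma(k) - sum_i phi_i gamma(k-i) = c_k,
  c_k = sigma^2 * sum_{j=k..q} theta_j psi_{j-k}   (c_k = 0 for k > q),
using gamma(-m) = gamma(m).
psi-weights needed (psi_j = theta_j + sum_i phi_i psi_{j-i}):
  psi_1 = theta_1 + phi_1 = 0.139 + (0.666) = 0.805
Right-hand sides:
  c_0 = sigma^2 (1 + theta_1 psi_1) = 2 * (1 + (0.139)(0.805)) = 2 * 1.111895 = 2.22379
  c_1 = sigma^2 theta_1 = 2 * (0.139) = 0.278
  c_2 = 0
Equations for k = 0 and k = 1 (AR order 1):
  gamma(0) = phi_1 gamma(1) + c_0
  gamma(1) = phi_1 gamma(0) + c_1
Substituting the second into the first: gamma(0) (1 - phi_1^2) = c_0 + phi_1 c_1, so
  gamma(0) = (c_0 + phi_1 c_1) / (1 - phi_1^2) = (2.22379 + (0.666)(0.278)) / (1 - (0.666)^2) = 2.408938 / 0.556444 = 4.329165.
Therefore gamma(0) = 4.3292 (to 4 decimal places).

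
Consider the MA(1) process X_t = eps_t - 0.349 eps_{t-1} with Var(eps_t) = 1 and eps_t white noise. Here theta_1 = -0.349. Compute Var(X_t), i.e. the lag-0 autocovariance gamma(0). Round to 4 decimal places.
\gamma(0) = 1.1218

For an MA(q) process X_t = eps_t + sum_i theta_i eps_{t-i} with
Var(eps_t) = sigma^2, the variance is
  gamma(0) = sigma^2 * (1 + sum_i theta_i^2).
  sum_i theta_i^2 = (-0.349)^2 = 0.121801.
  gamma(0) = 1 * (1 + 0.121801) = 1 * 1.121801 = 1.121801, which rounds to 1.1218.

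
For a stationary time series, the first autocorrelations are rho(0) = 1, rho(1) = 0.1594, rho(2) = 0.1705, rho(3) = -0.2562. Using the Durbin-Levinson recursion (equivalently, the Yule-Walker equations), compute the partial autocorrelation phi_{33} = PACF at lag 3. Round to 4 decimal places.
\phi_{33} = -0.3180

The PACF at lag k is phi_{kk}, the last component of the solution
to the Yule-Walker system G_k phi = r_k where
  (G_k)_{ij} = rho(|i - j|), (r_k)_i = rho(i), i,j = 1..k.
Equivalently, Durbin-Levinson gives phi_{kk} iteratively:
  phi_{11} = rho(1)
  phi_{kk} = [rho(k) - sum_{j=1..k-1} phi_{k-1,j} rho(k-j)]
            / [1 - sum_{j=1..k-1} phi_{k-1,j} rho(j)],
  phi_{k,j} = phi_{k-1,j} - phi_{kk} phi_{k-1,k-j},  j = 1..k-1.
Step k = 1:
  phi_11 = rho(1) = 0.1594.
Step k = 2:
  phi_22 = [rho(2) - phi_11 rho(1)] / [1 - phi_11 rho(1)] = [0.1705 - (0.1594)(0.1594)] / [1 - (0.1594)(0.1594)]
         = 0.14509164 / 0.97459164 = 0.148874.
  Update: phi_21 = phi_11 - phi_22 phi_11 = 0.1594 - (0.148874)(0.1594) = 0.135669.
Step k = 3:
  phi_33 = [rho(3) - phi_21 rho(2) - phi_22 rho(1)] / [1 - phi_21 rho(1) - phi_22 rho(2)]
    numerator   = -0.2562 - (0.135669)(0.1705) - (0.148874)(0.1594) = -0.3030622
    denominator = 1 - (0.135669)(0.1594) - (0.148874)(0.1705) = 0.95299122
  phi_33 = -0.3030622 / 0.95299122 = -0.318.
Therefore phi_{33} = -0.3180.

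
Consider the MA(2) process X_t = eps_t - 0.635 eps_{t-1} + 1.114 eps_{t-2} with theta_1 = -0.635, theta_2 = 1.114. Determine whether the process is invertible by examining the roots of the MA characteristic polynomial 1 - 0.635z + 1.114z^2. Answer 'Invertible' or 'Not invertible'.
\text{Not invertible}

The MA(q) characteristic polynomial is P(z) = 1 - 0.635z + 1.114z^2.
Invertibility requires all roots to lie outside the unit circle, i.e. |z| > 1 for every root.
Set 1 + (-0.635) z + (1.114) z^2 = 0, i.e. a z^2 + b z + c = 0 with a = 1.114, b = -0.635, c = 1.
Discriminant D = b^2 - 4ac = (-0.635)^2 - 4*(1.114)*1 = 0.403225 - (4.456) = -4.052775.
D < 0, so the roots are the complex-conjugate pair z = (-b +/- i sqrt(-D)) / (2a) = 0.285 +/- 0.9036i.
For a conjugate pair |z|^2 = z * conj(z) = (product of roots) = c/a = 1/(1.114) = 0.897666, so |z| = sqrt(0.897666) = 0.9475 for both roots.
Moduli of all roots: 0.9475, 0.9475.
All moduli strictly greater than 1? No.
Verdict: Not invertible.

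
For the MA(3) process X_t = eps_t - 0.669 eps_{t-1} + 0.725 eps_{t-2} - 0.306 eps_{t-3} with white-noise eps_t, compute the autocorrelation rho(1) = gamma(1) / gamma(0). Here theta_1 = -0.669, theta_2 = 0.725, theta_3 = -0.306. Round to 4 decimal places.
\rho(1) = -0.6657

For an MA(q) process with theta_0 = 1, the autocovariance is
  gamma(k) = sigma^2 * sum_{i=0..q-k} theta_i * theta_{i+k},
and rho(k) = gamma(k) / gamma(0). Sigma^2 cancels.
  numerator   = (1)*(-0.669) + (-0.669)*(0.725) + (0.725)*(-0.306) = -1.375875.
  denominator = (1)^2 + (-0.669)^2 + (0.725)^2 + (-0.306)^2 = 2.066822.
  rho(1) = -1.375875 / 2.066822 = -0.6657.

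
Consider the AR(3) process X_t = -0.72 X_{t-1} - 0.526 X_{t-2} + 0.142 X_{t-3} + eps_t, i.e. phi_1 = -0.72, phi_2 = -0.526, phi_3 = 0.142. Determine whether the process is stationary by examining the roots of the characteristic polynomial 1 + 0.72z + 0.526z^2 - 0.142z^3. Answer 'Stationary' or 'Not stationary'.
\text{Stationary}

The AR(p) characteristic polynomial is P(z) = 1 + 0.72z + 0.526z^2 - 0.142z^3.
Stationarity requires all roots to lie outside the unit circle, i.e. |z| > 1 for every root.
Degree 3: look for a simple real root z0 first, then factor out (1 - z/z0) and solve the remaining quadratic.
Testing z0 = 5: P(5) = 1 + (0.72)(5) + (0.526)(5)^2 + (-0.142)(5)^3
  = 1 + (3.6) + (13.15) + (-17.75) = 0.  So z_0 = 5 is a root, |z_0| = 5.
Divide out the factor (1 - 0.2 z) = (1 - z/z0) (since 1/z0 = 0.2):
  P(z) = (1 - 0.2 z)(1 + (0.92) z + (0.71) z^2)
  [check: z-coef 0.92 - (0.2) = 0.72; z^2-coef 0.71 - (0.2)(0.92) = 0.526; z^3-coef -(0.2)(0.71) = -0.142.]
Remaining roots from the quadratic factor 1 + (0.92) z + (0.71) z^2:
  Set 1 + (0.92) z + (0.71) z^2 = 0, i.e. a z^2 + b z + c = 0 with a = 0.71, b = 0.92, c = 1.
  Discriminant D = b^2 - 4ac = (0.92)^2 - 4*(0.71)*1 = 0.8464 - (2.84) = -1.9936.
  D < 0, so the roots are the complex-conjugate pair z = (-b +/- i sqrt(-D)) / (2a) = -0.6479 +/- 0.9943i.
  For a conjugate pair |z|^2 = z * conj(z) = (product of roots) = c/a = 1/(0.71) = 1.408451, so |z| = sqrt(1.408451) = 1.1868 for both roots.
Moduli of all roots: 5.0000, 1.1868, 1.1868.
All moduli strictly greater than 1? Yes.
Verdict: Stationary.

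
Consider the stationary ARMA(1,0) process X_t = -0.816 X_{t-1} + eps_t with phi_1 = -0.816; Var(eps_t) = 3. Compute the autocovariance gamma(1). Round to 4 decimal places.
\gamma(1) = -7.3262

Multiply the model equation by X_{t-k} and take expectations. With theta_0 = psi_0 = 1 and psi_j the MA(infinity) weights, this gives
  gamma(k) - sum_i phi_i gamma(k-i) = c_k,
  c_k = sigma^2 * sum_{j=k..q} theta_j psi_{j-k}   (c_k = 0 for k > q),
using gamma(-m) = gamma(m).
Pure AR (q = 0): c_0 = sigma^2 = 3, c_k = 0 for k >= 1.
Equations for k = 0 and k = 1 (AR order 1):
  gamma(0) = phi_1 gamma(1) + c_0
  gamma(1) = phi_1 gamma(0) + c_1
Substituting the second into the first: gamma(0) (1 - phi_1^2) = c_0 + phi_1 c_1, so
  gamma(0) = c_0 / (1 - phi_1^2) = 3 / (1 - (-0.816)^2) = 3 / 0.334144 = 8.978165.
  gamma(1) = phi_1 gamma(0) = (-0.816)(8.978165) = -7.326183.
Therefore gamma(1) = -7.3262 (to 4 decimal places).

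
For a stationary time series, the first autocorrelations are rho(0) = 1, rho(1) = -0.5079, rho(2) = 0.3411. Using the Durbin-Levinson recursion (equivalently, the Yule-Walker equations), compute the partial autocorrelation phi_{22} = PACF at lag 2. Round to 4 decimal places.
\phi_{22} = 0.1120

The PACF at lag k is phi_{kk}, the last component of the solution
to the Yule-Walker system G_k phi = r_k where
  (G_k)_{ij} = rho(|i - j|), (r_k)_i = rho(i), i,j = 1..k.
Equivalently, Durbin-Levinson gives phi_{kk} iteratively:
  phi_{11} = rho(1)
  phi_{kk} = [rho(k) - sum_{j=1..k-1} phi_{k-1,j} rho(k-j)]
            / [1 - sum_{j=1..k-1} phi_{k-1,j} rho(j)],
  phi_{k,j} = phi_{k-1,j} - phi_{kk} phi_{k-1,k-j},  j = 1..k-1.
Step k = 1:
  phi_11 = rho(1) = -0.5079.
Step k = 2:
  phi_22 = [rho(2) - phi_11 rho(1)] / [1 - phi_11 rho(1)] = [0.3411 - (-0.5079)(-0.5079)] / [1 - (-0.5079)(-0.5079)]
         = 0.08313759 / 0.74203759 = 0.112.
Therefore phi_{22} = 0.1120.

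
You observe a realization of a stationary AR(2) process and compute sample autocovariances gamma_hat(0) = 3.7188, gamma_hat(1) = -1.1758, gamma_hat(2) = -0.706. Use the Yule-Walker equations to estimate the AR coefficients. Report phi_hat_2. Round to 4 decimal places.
\hat\phi_{2} = -0.3220

The Yule-Walker equations for an AR(p) process read, in matrix form,
  Gamma_p phi = r_p,   with   (Gamma_p)_{ij} = gamma(|i - j|),
                       (r_p)_i = gamma(i),   i,j = 1..p.
Substitute the sample gammas (Toeplitz matrix and right-hand side of size 2):
  Gamma_p = [[3.7188, -1.1758], [-1.1758, 3.7188]]
  r_p     = [-1.1758, -0.706]
Written out:
  3.7188 phi_1 - 1.1758 phi_2 = -1.1758
  -1.1758 phi_1 + 3.7188 phi_2 = -0.706
Solve by Cramer's rule:
  det = gamma(0)^2 - gamma(1)^2 = (3.7188)^2 - (-1.1758)^2 = 13.82947344 - 1.38250564 = 12.4469678
  phi_hat_1 = [gamma(1) gamma(0) - gamma(1) gamma(2)] / det = [(-1.1758)(3.7188) - (-1.1758)(-0.706)] / 12.4469678 = -5.20267984 / 12.4469678 = -0.418
  phi_hat_2 = [gamma(0) gamma(2) - gamma(1)^2] / det = [(3.7188)(-0.706) - (-1.1758)^2] / 12.4469678 = -4.00797844 / 12.4469678 = -0.322
So phi_hat = [-0.4180, -0.3220].
Therefore phi_hat_2 = -0.3220.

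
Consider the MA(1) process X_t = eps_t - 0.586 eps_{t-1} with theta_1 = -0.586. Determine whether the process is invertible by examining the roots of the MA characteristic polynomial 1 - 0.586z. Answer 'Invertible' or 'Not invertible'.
\text{Invertible}

The MA(q) characteristic polynomial is P(z) = 1 - 0.586z.
Invertibility requires all roots to lie outside the unit circle, i.e. |z| > 1 for every root.
This is linear in z: 1 + (-0.586) z = 0  =>  z = -1/(-0.586) = 1.706485,  |z| = 1.706485.
Moduli of all roots: 1.7065.
All moduli strictly greater than 1? Yes.
Verdict: Invertible.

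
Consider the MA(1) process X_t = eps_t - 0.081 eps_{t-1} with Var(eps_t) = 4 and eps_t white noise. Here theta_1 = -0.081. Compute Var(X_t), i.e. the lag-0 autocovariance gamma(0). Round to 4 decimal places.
\gamma(0) = 4.0262

For an MA(q) process X_t = eps_t + sum_i theta_i eps_{t-i} with
Var(eps_t) = sigma^2, the variance is
  gamma(0) = sigma^2 * (1 + sum_i theta_i^2).
  sum_i theta_i^2 = (-0.081)^2 = 0.006561.
  gamma(0) = 4 * (1 + 0.006561) = 4 * 1.006561 = 4.026244, which rounds to 4.0262.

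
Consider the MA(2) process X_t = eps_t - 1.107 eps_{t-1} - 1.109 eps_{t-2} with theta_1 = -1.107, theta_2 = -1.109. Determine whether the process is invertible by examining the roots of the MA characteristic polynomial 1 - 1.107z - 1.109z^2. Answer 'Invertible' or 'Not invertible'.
\text{Not invertible}

The MA(q) characteristic polynomial is P(z) = 1 - 1.107z - 1.109z^2.
Invertibility requires all roots to lie outside the unit circle, i.e. |z| > 1 for every root.
Set 1 + (-1.107) z + (-1.109) z^2 = 0, i.e. a z^2 + b z + c = 0 with a = -1.109, b = -1.107, c = 1.
Discriminant D = b^2 - 4ac = (-1.107)^2 - 4*(-1.109)*1 = 1.225449 - (-4.436) = 5.661449.
D >= 0, so the roots are real: z = (-b +/- sqrt(D)) / (2a) = (1.107 +/- 2.37938) / (-2.218).
  z_1 = (1.107 + 2.37938) / (-2.218) = -1.5719,   |z_1| = 1.5719.
  z_2 = (1.107 - 2.37938) / (-2.218) = 0.5737,   |z_2| = 0.5737.
Moduli of all roots: 1.5719, 0.5737.
All moduli strictly greater than 1? No.
Verdict: Not invertible.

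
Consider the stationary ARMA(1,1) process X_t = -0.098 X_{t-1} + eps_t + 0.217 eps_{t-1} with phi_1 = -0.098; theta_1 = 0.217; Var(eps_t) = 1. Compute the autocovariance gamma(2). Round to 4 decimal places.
\gamma(2) = -0.0115

Multiply the model equation by X_{t-k} and take expectations. With theta_0 = psi_0 = 1 and psi_j the MA(infinity) weights, this gives
  gamma(k) - sum_i phi_i gamma(k-i) = c_k,
  c_k = sigma^2 * sum_{j=k..q} theta_j psi_{j-k}   (c_k = 0 for k > q),
using gamma(-m) = gamma(m).
psi-weights needed (psi_j = theta_j + sum_i phi_i psi_{j-i}):
  psi_1 = theta_1 + phi_1 = 0.217 + (-0.098) = 0.119
Right-hand sides:
  c_0 = sigma^2 (1 + theta_1 psi_1) = 1 * (1 + (0.217)(0.119)) = 1 * 1.025823 = 1.025823
  c_1 = sigma^2 theta_1 = 1 * (0.217) = 0.217
  c_2 = 0
Equations for k = 0 and k = 1 (AR order 1):
  gamma(0) = phi_1 gamma(1) + c_0
  gamma(1) = phi_1 gamma(0) + c_1
Substituting the second into the first: gamma(0) (1 - phi_1^2) = c_0 + phi_1 c_1, so
  gamma(0) = (c_0 + phi_1 c_1) / (1 - phi_1^2) = (1.025823 + (-0.098)(0.217)) / (1 - (-0.098)^2) = 1.004557 / 0.990396 = 1.014298.
  gamma(1) = phi_1 gamma(0) + c_1 = (-0.098)(1.014298) + (0.217) = 0.117599.
For k = 2 (> q): gamma(2) = phi_1 gamma(1) = (-0.098)(0.117599) = -0.011525.
Therefore gamma(2) = -0.0115 (to 4 decimal places).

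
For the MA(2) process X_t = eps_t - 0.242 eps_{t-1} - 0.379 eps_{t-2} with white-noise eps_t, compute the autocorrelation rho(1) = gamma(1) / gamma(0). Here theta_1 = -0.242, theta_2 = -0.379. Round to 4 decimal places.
\rho(1) = -0.1250

For an MA(q) process with theta_0 = 1, the autocovariance is
  gamma(k) = sigma^2 * sum_{i=0..q-k} theta_i * theta_{i+k},
and rho(k) = gamma(k) / gamma(0). Sigma^2 cancels.
  numerator   = (1)*(-0.242) + (-0.242)*(-0.379) = -0.150282.
  denominator = (1)^2 + (-0.242)^2 + (-0.379)^2 = 1.202205.
  rho(1) = -0.150282 / 1.202205 = -0.1250.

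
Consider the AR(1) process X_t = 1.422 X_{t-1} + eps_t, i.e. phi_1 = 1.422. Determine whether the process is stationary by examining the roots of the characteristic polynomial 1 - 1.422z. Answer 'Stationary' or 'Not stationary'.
\text{Not stationary}

The AR(p) characteristic polynomial is P(z) = 1 - 1.422z.
Stationarity requires all roots to lie outside the unit circle, i.e. |z| > 1 for every root.
This is linear in z: 1 + (-1.422) z = 0  =>  z = -1/(-1.422) = 0.703235,  |z| = 0.703235.
Moduli of all roots: 0.7032.
All moduli strictly greater than 1? No.
Verdict: Not stationary.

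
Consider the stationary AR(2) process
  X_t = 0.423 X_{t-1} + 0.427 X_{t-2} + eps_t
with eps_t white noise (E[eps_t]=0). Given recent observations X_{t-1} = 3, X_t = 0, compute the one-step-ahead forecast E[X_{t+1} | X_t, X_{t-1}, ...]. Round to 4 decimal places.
E[X_{t+1} \mid \mathcal F_t] = 1.2810

For an AR(p) model X_t = c + sum_i phi_i X_{t-i} + eps_t, the
one-step-ahead conditional mean is
  E[X_{t+1} | X_t, ...] = c + sum_i phi_i X_{t+1-i}.
Substitute known values:
  E[X_{t+1} | ...] = (0.423) * (0) + (0.427) * (3)
                   = 1.2810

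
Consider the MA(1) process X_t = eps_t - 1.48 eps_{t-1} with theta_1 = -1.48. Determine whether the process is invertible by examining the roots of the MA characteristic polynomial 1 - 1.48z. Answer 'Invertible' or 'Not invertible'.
\text{Not invertible}

The MA(q) characteristic polynomial is P(z) = 1 - 1.48z.
Invertibility requires all roots to lie outside the unit circle, i.e. |z| > 1 for every root.
This is linear in z: 1 + (-1.48) z = 0  =>  z = -1/(-1.48) = 0.675676,  |z| = 0.675676.
Moduli of all roots: 0.6757.
All moduli strictly greater than 1? No.
Verdict: Not invertible.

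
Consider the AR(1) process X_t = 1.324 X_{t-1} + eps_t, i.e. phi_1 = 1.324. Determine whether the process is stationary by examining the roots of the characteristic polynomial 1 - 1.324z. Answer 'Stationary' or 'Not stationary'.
\text{Not stationary}

The AR(p) characteristic polynomial is P(z) = 1 - 1.324z.
Stationarity requires all roots to lie outside the unit circle, i.e. |z| > 1 for every root.
This is linear in z: 1 + (-1.324) z = 0  =>  z = -1/(-1.324) = 0.755287,  |z| = 0.755287.
Moduli of all roots: 0.7553.
All moduli strictly greater than 1? No.
Verdict: Not stationary.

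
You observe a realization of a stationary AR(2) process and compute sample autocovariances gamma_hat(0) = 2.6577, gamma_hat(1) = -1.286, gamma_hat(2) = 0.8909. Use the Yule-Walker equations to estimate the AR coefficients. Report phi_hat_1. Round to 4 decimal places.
\hat\phi_{1} = -0.4200

The Yule-Walker equations for an AR(p) process read, in matrix form,
  Gamma_p phi = r_p,   with   (Gamma_p)_{ij} = gamma(|i - j|),
                       (r_p)_i = gamma(i),   i,j = 1..p.
Substitute the sample gammas (Toeplitz matrix and right-hand side of size 2):
  Gamma_p = [[2.6577, -1.286], [-1.286, 2.6577]]
  r_p     = [-1.286, 0.8909]
Written out:
  2.6577 phi_1 - 1.286 phi_2 = -1.286
  -1.286 phi_1 + 2.6577 phi_2 = 0.8909
Solve by Cramer's rule:
  det = gamma(0)^2 - gamma(1)^2 = (2.6577)^2 - (-1.286)^2 = 7.06336929 - 1.653796 = 5.40957329
  phi_hat_1 = [gamma(1) gamma(0) - gamma(1) gamma(2)] / det = [(-1.286)(2.6577) - (-1.286)(0.8909)] / 5.40957329 = -2.2721048 / 5.40957329 = -0.42
  phi_hat_2 = [gamma(0) gamma(2) - gamma(1)^2] / det = [(2.6577)(0.8909) - (-1.286)^2] / 5.40957329 = 0.71394893 / 5.40957329 = 0.132
So phi_hat = [-0.4200, 0.1320].
Therefore phi_hat_1 = -0.4200.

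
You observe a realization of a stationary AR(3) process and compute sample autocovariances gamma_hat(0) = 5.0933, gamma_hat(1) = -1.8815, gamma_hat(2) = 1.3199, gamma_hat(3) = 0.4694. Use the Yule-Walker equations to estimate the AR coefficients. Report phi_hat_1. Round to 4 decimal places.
\hat\phi_{1} = -0.3550

The Yule-Walker equations for an AR(p) process read, in matrix form,
  Gamma_p phi = r_p,   with   (Gamma_p)_{ij} = gamma(|i - j|),
                       (r_p)_i = gamma(i),   i,j = 1..p.
Substitute the sample gammas (Toeplitz matrix and right-hand side of size 3):
  Gamma_p = [[5.0933, -1.8815, 1.3199], [-1.8815, 5.0933, -1.8815], [1.3199, -1.8815, 5.0933]]
  r_p     = [-1.8815, 1.3199, 0.4694]
Written out (R1..R3):
  (R1) 5.0933 phi_1 - 1.8815 phi_2 + 1.3199 phi_3 = -1.8815
  (R2) -1.8815 phi_1 + 5.0933 phi_2 - 1.8815 phi_3 = 1.3199
  (R3) 1.3199 phi_1 - 1.8815 phi_2 + 5.0933 phi_3 = 0.4694
Gaussian elimination:
  R2 <- R2 - (-1.8815/5.0933) R1 = R2 - (-0.369407) R1:  4.398261 phi_2 - 1.39392 phi_3 = 0.624861
  R3 <- R3 - (1.3199/5.0933) R1 = R3 - (0.259144) R1:  -1.39392 phi_2 + 4.751255 phi_3 = 0.95698
  R3 <- R3 - (-1.39392/4.398261) R2 = R3 - (-0.316925) R2:  4.309487 phi_3 = 1.155014
Back-substitution:
  phi_hat_3 = 1.155014 / 4.309487 = 0.268017
  phi_hat_2 = (0.624861 - (-1.39392)(0.268017)) / 4.398261 = 0.227011
  phi_hat_1 = (-1.8815 - (-1.8815)(0.227011) - (1.3199)(0.268017)) / 5.0933 = -0.355002
So phi_hat = [-0.3550, 0.2270, 0.2680].
Therefore phi_hat_1 = -0.3550.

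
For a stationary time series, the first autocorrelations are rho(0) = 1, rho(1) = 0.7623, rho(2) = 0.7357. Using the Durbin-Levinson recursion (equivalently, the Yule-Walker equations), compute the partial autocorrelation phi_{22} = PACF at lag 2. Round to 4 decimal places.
\phi_{22} = 0.3691

The PACF at lag k is phi_{kk}, the last component of the solution
to the Yule-Walker system G_k phi = r_k where
  (G_k)_{ij} = rho(|i - j|), (r_k)_i = rho(i), i,j = 1..k.
Equivalently, Durbin-Levinson gives phi_{kk} iteratively:
  phi_{11} = rho(1)
  phi_{kk} = [rho(k) - sum_{j=1..k-1} phi_{k-1,j} rho(k-j)]
            / [1 - sum_{j=1..k-1} phi_{k-1,j} rho(j)],
  phi_{k,j} = phi_{k-1,j} - phi_{kk} phi_{k-1,k-j},  j = 1..k-1.
Step k = 1:
  phi_11 = rho(1) = 0.7623.
Step k = 2:
  phi_22 = [rho(2) - phi_11 rho(1)] / [1 - phi_11 rho(1)] = [0.7357 - (0.7623)(0.7623)] / [1 - (0.7623)(0.7623)]
         = 0.15459871 / 0.41889871 = 0.3691.
Therefore phi_{22} = 0.3691.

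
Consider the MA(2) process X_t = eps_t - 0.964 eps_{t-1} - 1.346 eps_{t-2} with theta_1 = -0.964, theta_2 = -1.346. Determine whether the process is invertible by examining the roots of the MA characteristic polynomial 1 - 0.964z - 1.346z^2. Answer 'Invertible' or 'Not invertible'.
\text{Not invertible}

The MA(q) characteristic polynomial is P(z) = 1 - 0.964z - 1.346z^2.
Invertibility requires all roots to lie outside the unit circle, i.e. |z| > 1 for every root.
Set 1 + (-0.964) z + (-1.346) z^2 = 0, i.e. a z^2 + b z + c = 0 with a = -1.346, b = -0.964, c = 1.
Discriminant D = b^2 - 4ac = (-0.964)^2 - 4*(-1.346)*1 = 0.929296 - (-5.384) = 6.313296.
D >= 0, so the roots are real: z = (-b +/- sqrt(D)) / (2a) = (0.964 +/- 2.512627) / (-2.692).
  z_1 = (0.964 + 2.512627) / (-2.692) = -1.2915,   |z_1| = 1.2915.
  z_2 = (0.964 - 2.512627) / (-2.692) = 0.5753,   |z_2| = 0.5753.
Moduli of all roots: 1.2915, 0.5753.
All moduli strictly greater than 1? No.
Verdict: Not invertible.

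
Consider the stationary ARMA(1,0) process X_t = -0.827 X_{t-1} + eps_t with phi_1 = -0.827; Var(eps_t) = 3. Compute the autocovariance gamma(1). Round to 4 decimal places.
\gamma(1) = -7.8495

Multiply the model equation by X_{t-k} and take expectations. With theta_0 = psi_0 = 1 and psi_j the MA(infinity) weights, this gives
  gamma(k) - sum_i phi_i gamma(k-i) = c_k,
  c_k = sigma^2 * sum_{j=k..q} theta_j psi_{j-k}   (c_k = 0 for k > q),
using gamma(-m) = gamma(m).
Pure AR (q = 0): c_0 = sigma^2 = 3, c_k = 0 for k >= 1.
Equations for k = 0 and k = 1 (AR order 1):
  gamma(0) = phi_1 gamma(1) + c_0
  gamma(1) = phi_1 gamma(0) + c_1
Substituting the second into the first: gamma(0) (1 - phi_1^2) = c_0 + phi_1 c_1, so
  gamma(0) = c_0 / (1 - phi_1^2) = 3 / (1 - (-0.827)^2) = 3 / 0.316071 = 9.491538.
  gamma(1) = phi_1 gamma(0) = (-0.827)(9.491538) = -7.849502.
Therefore gamma(1) = -7.8495 (to 4 decimal places).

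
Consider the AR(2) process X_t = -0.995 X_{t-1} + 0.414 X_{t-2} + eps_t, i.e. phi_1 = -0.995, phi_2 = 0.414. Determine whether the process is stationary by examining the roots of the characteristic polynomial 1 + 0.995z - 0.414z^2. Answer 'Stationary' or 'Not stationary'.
\text{Not stationary}

The AR(p) characteristic polynomial is P(z) = 1 + 0.995z - 0.414z^2.
Stationarity requires all roots to lie outside the unit circle, i.e. |z| > 1 for every root.
Set 1 + (0.995) z + (-0.414) z^2 = 0, i.e. a z^2 + b z + c = 0 with a = -0.414, b = 0.995, c = 1.
Discriminant D = b^2 - 4ac = (0.995)^2 - 4*(-0.414)*1 = 0.990025 - (-1.656) = 2.646025.
D >= 0, so the roots are real: z = (-b +/- sqrt(D)) / (2a) = (-0.995 +/- 1.626661) / (-0.828).
  z_1 = (-0.995 + 1.626661) / (-0.828) = -0.7629,   |z_1| = 0.7629.
  z_2 = (-0.995 - 1.626661) / (-0.828) = 3.1663,   |z_2| = 3.1663.
Moduli of all roots: 0.7629, 3.1663.
All moduli strictly greater than 1? No.
Verdict: Not stationary.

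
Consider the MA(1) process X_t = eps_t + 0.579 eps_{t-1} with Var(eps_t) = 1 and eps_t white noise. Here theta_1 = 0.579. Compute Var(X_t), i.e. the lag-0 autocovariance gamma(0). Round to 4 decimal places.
\gamma(0) = 1.3352

For an MA(q) process X_t = eps_t + sum_i theta_i eps_{t-i} with
Var(eps_t) = sigma^2, the variance is
  gamma(0) = sigma^2 * (1 + sum_i theta_i^2).
  sum_i theta_i^2 = (0.579)^2 = 0.335241.
  gamma(0) = 1 * (1 + 0.335241) = 1 * 1.335241 = 1.335241, which rounds to 1.3352.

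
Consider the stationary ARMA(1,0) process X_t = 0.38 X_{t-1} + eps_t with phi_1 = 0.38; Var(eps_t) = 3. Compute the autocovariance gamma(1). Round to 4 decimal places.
\gamma(1) = 1.3324

Multiply the model equation by X_{t-k} and take expectations. With theta_0 = psi_0 = 1 and psi_j the MA(infinity) weights, this gives
  gamma(k) - sum_i phi_i gamma(k-i) = c_k,
  c_k = sigma^2 * sum_{j=k..q} theta_j psi_{j-k}   (c_k = 0 for k > q),
using gamma(-m) = gamma(m).
Pure AR (q = 0): c_0 = sigma^2 = 3, c_k = 0 for k >= 1.
Equations for k = 0 and k = 1 (AR order 1):
  gamma(0) = phi_1 gamma(1) + c_0
  gamma(1) = phi_1 gamma(0) + c_1
Substituting the second into the first: gamma(0) (1 - phi_1^2) = c_0 + phi_1 c_1, so
  gamma(0) = c_0 / (1 - phi_1^2) = 3 / (1 - (0.38)^2) = 3 / 0.8556 = 3.506311.
  gamma(1) = phi_1 gamma(0) = (0.38)(3.506311) = 1.332398.
Therefore gamma(1) = 1.3324 (to 4 decimal places).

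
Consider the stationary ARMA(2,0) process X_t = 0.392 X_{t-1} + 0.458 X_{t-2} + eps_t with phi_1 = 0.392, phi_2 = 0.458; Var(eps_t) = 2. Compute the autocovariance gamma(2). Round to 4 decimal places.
\gamma(2) = 3.9351

Multiply the model equation by X_{t-k} and take expectations. With theta_0 = psi_0 = 1 and psi_j the MA(infinity) weights, this gives
  gamma(k) - sum_i phi_i gamma(k-i) = c_k,
  c_k = sigma^2 * sum_{j=k..q} theta_j psi_{j-k}   (c_k = 0 for k > q),
using gamma(-m) = gamma(m).
Pure AR (q = 0): c_0 = sigma^2 = 2, c_k = 0 for k >= 1.
Equations for k = 0, 1, 2 (AR order 2, c_2 = 0):
  (E0) gamma(0) = phi_1 gamma(1) + phi_2 gamma(2) + c_0
  (E1) gamma(1) = phi_1 gamma(0) + phi_2 gamma(1) + c_1
  (E2) gamma(2) = phi_1 gamma(1) + phi_2 gamma(0)
From (E1): gamma(1) = A gamma(0) + B with
  A = phi_1 / (1 - phi_2) = 0.392 / 0.542 = 0.723247,   B = c_1 / (1 - phi_2) = 0 / 0.542 = 0.
Insert (E2) into (E0): gamma(0) (1 - phi_2^2) = phi_1 (1 + phi_2) gamma(1) + c_0.
  phi_1 (1 + phi_2) = (0.392)(1.458) = 0.571536,   1 - phi_2^2 = 0.790236.
Replace gamma(1) by A gamma(0) + B and collect gamma(0):
  gamma(0) [0.790236 - (0.571536)(0.723247)] = c_0 = 2
  gamma(0) * 0.376874 = 2
  gamma(0) = 2 / 0.376874 = 5.306811.
  gamma(1) = A gamma(0) = (0.723247)(5.306811) = 3.838136.
  gamma(2) = phi_1 gamma(1) + phi_2 gamma(0) = (0.392)(3.838136) + (0.458)(5.306811) = 3.935069.
Therefore gamma(2) = 3.9351 (to 4 decimal places).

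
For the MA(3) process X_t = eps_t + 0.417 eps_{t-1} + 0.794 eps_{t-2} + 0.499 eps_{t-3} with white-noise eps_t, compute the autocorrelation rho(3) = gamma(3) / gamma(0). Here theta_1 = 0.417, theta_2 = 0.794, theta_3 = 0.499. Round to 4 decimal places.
\rho(3) = 0.2430

For an MA(q) process with theta_0 = 1, the autocovariance is
  gamma(k) = sigma^2 * sum_{i=0..q-k} theta_i * theta_{i+k},
and rho(k) = gamma(k) / gamma(0). Sigma^2 cancels.
  numerator   = (1)*(0.499) = 0.499.
  denominator = (1)^2 + (0.417)^2 + (0.794)^2 + (0.499)^2 = 2.053326.
  rho(3) = 0.499 / 2.053326 = 0.2430.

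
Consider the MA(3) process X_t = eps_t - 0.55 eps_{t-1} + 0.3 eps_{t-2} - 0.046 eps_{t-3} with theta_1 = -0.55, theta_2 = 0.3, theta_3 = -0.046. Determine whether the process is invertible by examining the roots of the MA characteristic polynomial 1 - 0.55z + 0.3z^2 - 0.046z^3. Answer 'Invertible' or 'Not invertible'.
\text{Invertible}

The MA(q) characteristic polynomial is P(z) = 1 - 0.55z + 0.3z^2 - 0.046z^3.
Invertibility requires all roots to lie outside the unit circle, i.e. |z| > 1 for every root.
Degree 3: look for a simple real root z0 first, then factor out (1 - z/z0) and solve the remaining quadratic.
Testing z0 = 5: P(5) = 1 + (-0.55)(5) + (0.3)(5)^2 + (-0.046)(5)^3
  = 1 + (-2.75) + (7.5) + (-5.75) = 0.  So z_0 = 5 is a root, |z_0| = 5.
Divide out the factor (1 - 0.2 z) = (1 - z/z0) (since 1/z0 = 0.2):
  P(z) = (1 - 0.2 z)(1 + (-0.35) z + (0.23) z^2)
  [check: z-coef -0.35 - (0.2) = -0.55; z^2-coef 0.23 - (0.2)(-0.35) = 0.3; z^3-coef -(0.2)(0.23) = -0.046.]
Remaining roots from the quadratic factor 1 + (-0.35) z + (0.23) z^2:
  Set 1 + (-0.35) z + (0.23) z^2 = 0, i.e. a z^2 + b z + c = 0 with a = 0.23, b = -0.35, c = 1.
  Discriminant D = b^2 - 4ac = (-0.35)^2 - 4*(0.23)*1 = 0.1225 - (0.92) = -0.7975.
  D < 0, so the roots are the complex-conjugate pair z = (-b +/- i sqrt(-D)) / (2a) = 0.7609 +/- 1.9414i.
  For a conjugate pair |z|^2 = z * conj(z) = (product of roots) = c/a = 1/(0.23) = 4.347826, so |z| = sqrt(4.347826) = 2.0851 for both roots.
Moduli of all roots: 5.0000, 2.0851, 2.0851.
All moduli strictly greater than 1? Yes.
Verdict: Invertible.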